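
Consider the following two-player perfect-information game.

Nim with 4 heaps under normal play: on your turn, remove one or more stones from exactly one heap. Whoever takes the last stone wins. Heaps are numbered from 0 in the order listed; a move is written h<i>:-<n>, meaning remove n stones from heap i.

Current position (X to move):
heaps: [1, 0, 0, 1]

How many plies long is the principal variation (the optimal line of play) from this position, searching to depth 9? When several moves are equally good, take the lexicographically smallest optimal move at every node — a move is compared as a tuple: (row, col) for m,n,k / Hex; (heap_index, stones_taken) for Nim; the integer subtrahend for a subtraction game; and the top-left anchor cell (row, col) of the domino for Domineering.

PV length from [(1,0,0,1)]: 2 plies

ply 1, X at (1,0,0,1) | h0:-1=-1→(0,0,0,1)*; h3:-1=-1→(1,0,0,0)
ply 2, O at (0,0,0,1) | h3:-1=+1→(0,0,0,0)*
ply 3: (0,0,0,0) is terminal -1 (X); from (1,0,0,1) depth 9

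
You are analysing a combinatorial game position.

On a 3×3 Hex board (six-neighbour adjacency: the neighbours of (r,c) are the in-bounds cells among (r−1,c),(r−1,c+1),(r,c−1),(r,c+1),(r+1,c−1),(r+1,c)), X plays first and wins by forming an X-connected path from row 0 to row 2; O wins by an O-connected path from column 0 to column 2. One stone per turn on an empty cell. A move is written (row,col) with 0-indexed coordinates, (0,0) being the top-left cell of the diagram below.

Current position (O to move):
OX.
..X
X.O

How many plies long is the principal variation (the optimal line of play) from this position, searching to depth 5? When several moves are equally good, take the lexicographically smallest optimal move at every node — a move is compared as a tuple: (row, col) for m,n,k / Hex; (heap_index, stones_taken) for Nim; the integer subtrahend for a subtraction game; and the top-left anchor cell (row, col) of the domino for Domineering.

PV length from [OX./..X/X.O]: 2 plies

ply 1, O at OX./..X/X.O | (0,2)=-1→OXO/..X/X.O*; (1,0)=-1→OX./O.X/X.O; (1,1)=-1→OX./.OX/X.O; (2,1)=-1→OX./..X/XOO
ply 2, X at OXO/..X/X.O | (1,0)=+1→OXO/X.X/X.O*; (1,1)=+1→OXO/.XX/X.O; (2,1)=+1→OXO/..X/XXO
ply 3: OXO/X.X/X.O is terminal -1 (O); from OX./..X/X.O depth 5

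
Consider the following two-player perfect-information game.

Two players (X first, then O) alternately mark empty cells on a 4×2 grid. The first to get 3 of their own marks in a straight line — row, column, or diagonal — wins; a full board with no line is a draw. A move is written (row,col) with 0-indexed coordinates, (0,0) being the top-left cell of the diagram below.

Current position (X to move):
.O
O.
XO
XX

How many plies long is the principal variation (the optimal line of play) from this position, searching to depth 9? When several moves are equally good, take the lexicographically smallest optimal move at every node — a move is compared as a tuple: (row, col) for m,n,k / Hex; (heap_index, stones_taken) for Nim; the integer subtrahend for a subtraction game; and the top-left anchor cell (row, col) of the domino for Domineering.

PV length from [.O/O./XO/XX]: 2 plies

p1 X@[.O/O./XO/XX]: (0,0)[XO/O./XO/XX]-1 (1,1)[.O/OX/XO/XX]+0*
p2 O@[.O/OX/XO/XX]: (0,0)[OO/OX/XO/XX]+0*
p3 X@[OO/OX/XO/XX] terminal +0; root [.O/O./XO/XX] d9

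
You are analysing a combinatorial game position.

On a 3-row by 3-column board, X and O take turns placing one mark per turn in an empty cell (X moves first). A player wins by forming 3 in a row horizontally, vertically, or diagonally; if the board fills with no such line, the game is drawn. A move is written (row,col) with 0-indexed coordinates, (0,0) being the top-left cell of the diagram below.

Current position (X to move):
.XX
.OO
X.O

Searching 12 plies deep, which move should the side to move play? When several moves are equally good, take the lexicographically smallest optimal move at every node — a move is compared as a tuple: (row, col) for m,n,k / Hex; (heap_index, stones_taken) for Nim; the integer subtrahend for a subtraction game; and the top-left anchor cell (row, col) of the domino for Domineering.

[.XX/.OO/X.O] X move#1: (0,0):+1/XXX/.OO/X.O*, (1,0):-1/.XX/XOO/X.O, (2,1):-1/.XX/.OO/XXO
[XXX/.OO/X.O] end (terminal -1, O#2); searched .XX/.OO/X.O to 12

X's best at [.XX/.OO/X.O]: (0,0)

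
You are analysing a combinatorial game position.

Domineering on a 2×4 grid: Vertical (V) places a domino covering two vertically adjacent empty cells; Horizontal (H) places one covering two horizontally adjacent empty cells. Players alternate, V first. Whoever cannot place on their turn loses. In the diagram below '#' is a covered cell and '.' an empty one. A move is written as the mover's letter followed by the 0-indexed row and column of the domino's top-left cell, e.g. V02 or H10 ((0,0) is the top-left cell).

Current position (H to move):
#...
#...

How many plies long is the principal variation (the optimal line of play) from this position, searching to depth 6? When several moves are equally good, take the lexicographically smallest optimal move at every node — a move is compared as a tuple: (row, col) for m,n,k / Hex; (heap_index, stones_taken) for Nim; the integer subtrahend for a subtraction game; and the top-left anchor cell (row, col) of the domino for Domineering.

PV length from [#.../#...]: 3 plies

[#.../#...] H move#1: H01:+1/###./#...*, H02:+1/#.##/#..., H11:+1/#.../###., H12:+1/#.../#.##
[###./#...] V move#2: V03:-1/####/#..#*
[####/#..#] H move#3: H11:+1/####/####*
[####/####] end (terminal -1, V#4); searched #.../#... to 6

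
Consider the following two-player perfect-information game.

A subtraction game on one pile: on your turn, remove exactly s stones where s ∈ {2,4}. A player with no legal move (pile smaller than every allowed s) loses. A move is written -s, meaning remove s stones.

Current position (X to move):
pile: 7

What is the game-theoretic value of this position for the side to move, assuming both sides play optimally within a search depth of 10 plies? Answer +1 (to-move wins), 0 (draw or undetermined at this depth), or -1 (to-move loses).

value(7, X) = -1

[7] X move#1: -2:-1/5*, -4:-1/3
[5] O move#2: -2:-1/3, -4:+1/1*
[1] end (terminal -1, X#3); searched 7 to 10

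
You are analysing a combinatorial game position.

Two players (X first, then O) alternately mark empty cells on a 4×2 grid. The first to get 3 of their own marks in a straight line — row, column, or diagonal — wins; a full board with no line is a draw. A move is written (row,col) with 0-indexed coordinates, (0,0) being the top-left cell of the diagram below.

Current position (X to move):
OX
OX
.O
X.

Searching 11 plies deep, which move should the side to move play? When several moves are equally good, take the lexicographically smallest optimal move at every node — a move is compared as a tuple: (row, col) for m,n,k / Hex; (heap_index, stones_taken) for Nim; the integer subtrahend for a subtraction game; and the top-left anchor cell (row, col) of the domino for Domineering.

X's best at [OX/OX/.O/X.]: (2,0)

ply 1, X at OX/OX/.O/X. | (2,0)=+0→OX/OX/XO/X.*; (3,1)=-1→OX/OX/.O/XX
ply 2, O at OX/OX/XO/X. | (3,1)=+0→OX/OX/XO/XO*
ply 3: OX/OX/XO/XO is terminal +0 (X); from OX/OX/.O/X. depth 11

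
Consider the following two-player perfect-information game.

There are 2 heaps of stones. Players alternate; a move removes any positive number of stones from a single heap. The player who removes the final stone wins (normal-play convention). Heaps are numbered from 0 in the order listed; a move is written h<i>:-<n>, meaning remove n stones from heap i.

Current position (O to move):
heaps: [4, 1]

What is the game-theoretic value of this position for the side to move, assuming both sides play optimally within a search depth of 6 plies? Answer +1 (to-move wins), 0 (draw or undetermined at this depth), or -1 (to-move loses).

value((4,1), O) = +1

ply 1, O at (4,1) | h0:-1=-1→(3,1); h0:-2=-1→(2,1); h0:-3=+1→(1,1)*; h0:-4=-1→(0,1); h1:-1=-1→(4,0)
ply 2, X at (1,1) | h0:-1=-1→(0,1)*; h1:-1=-1→(1,0)
ply 3, O at (0,1) | h1:-1=+1→(0,0)*
ply 4: (0,0) is terminal -1 (X); from (4,1) depth 6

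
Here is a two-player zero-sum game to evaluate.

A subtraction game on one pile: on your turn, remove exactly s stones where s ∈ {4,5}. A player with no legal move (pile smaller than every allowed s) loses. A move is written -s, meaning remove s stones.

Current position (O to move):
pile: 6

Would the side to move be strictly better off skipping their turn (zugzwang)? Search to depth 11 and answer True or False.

zugzwang(6, O) = False

p1 O@[6]: -4[2]+1* -5[1]+1
p2 X@[2] terminal -1; root [6] d11
pass branch (X moves first from the same position):
  | p1 X@[6]: -4[2]+1* -5[1]+1
  | p2 O@[2] terminal -1; root [6] d11
O moving scores +1; O passing scores -1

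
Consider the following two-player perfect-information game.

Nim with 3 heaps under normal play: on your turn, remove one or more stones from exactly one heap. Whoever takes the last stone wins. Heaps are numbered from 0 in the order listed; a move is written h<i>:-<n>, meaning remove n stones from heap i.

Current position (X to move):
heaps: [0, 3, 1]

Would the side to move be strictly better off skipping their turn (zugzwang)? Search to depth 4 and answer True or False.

p1 X@[(0,3,1)]: h1:-1[(0,2,1)]-1 h1:-2[(0,1,1)]+1* h1:-3[(0,0,1)]-1 h2:-1[(0,3,0)]-1
p2 O@[(0,1,1)]: h1:-1[(0,0,1)]-1* h2:-1[(0,1,0)]-1
p3 X@[(0,0,1)]: h2:-1[(0,0,0)]+1*
p4 O@[(0,0,0)] terminal -1; root [(0,3,1)] d4
if X skipped the turn, O would face:
~ p1 O@[(0,3,1)]: h1:-1[(0,2,1)]-1 h1:-2[(0,1,1)]+1* h1:-3[(0,0,1)]-1 h2:-1[(0,3,0)]-1
~ p2 X@[(0,1,1)]: h1:-1[(0,0,1)]-1* h2:-1[(0,1,0)]-1
~ p3 O@[(0,0,1)]: h2:-1[(0,0,0)]+1*
~ p4 X@[(0,0,0)] terminal -1; root [(0,3,1)] d4
compare (X): move=+1 vs pass=-1

zugzwang((0,3,1), X) = False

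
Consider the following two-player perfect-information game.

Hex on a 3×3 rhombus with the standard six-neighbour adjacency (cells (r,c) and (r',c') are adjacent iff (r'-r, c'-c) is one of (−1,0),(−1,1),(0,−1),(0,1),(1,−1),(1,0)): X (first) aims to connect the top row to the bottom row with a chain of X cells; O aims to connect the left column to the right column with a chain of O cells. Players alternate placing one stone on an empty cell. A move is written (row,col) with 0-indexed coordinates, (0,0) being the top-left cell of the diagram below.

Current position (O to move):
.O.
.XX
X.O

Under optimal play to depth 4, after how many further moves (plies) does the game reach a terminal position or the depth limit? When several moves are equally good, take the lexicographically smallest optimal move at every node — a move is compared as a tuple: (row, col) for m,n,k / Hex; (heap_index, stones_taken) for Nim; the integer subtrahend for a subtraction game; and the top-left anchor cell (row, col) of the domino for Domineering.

[.O./.XX/X.O] O move#1: (0,0):-1/OO./.XX/X.O, (0,2):+1/.OO/.XX/X.O*, (1,0):-1/.O./OXX/X.O, (2,1):-1/.O./.XX/XOO
[.OO/.XX/X.O] X move#2: (0,0):-1/XOO/.XX/X.O*, (1,0):-1/.OO/XXX/X.O, (2,1):-1/.OO/.XX/XXO
[XOO/.XX/X.O] O move#3: (1,0):+1/XOO/OXX/X.O*, (2,1):-1/XOO/.XX/XOO
[XOO/OXX/X.O] end (terminal -1, X#4); searched .O./.XX/X.O to 4

PV length from [.O./.XX/X.O]: 3 plies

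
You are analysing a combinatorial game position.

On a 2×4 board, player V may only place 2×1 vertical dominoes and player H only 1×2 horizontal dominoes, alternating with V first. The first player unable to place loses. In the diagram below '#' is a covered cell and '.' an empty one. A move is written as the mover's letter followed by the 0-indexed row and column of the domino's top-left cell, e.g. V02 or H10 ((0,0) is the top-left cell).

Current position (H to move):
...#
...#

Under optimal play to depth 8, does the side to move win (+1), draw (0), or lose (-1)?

[...#/...#] H move#1: H00:+1/##.#/...#*, H01:+1/.###/...#, H10:+1/...#/##.#, H11:+1/...#/.###
[##.#/...#] V move#2: V02:-1/####/..##*
[####/..##] H move#3: H10:+1/####/####*
[####/####] end (terminal -1, V#4); searched ...#/...# to 8

value(...#/...#, H) = +1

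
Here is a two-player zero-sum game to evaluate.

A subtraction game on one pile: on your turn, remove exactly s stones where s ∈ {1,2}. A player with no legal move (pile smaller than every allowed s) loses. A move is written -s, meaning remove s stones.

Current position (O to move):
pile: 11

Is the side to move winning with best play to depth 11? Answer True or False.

ply 1, O at 11 | -1=-1→10; -2=+1→9*
ply 2, X at 9 | -1=-1→8*; -2=-1→7
ply 3, O at 8 | -1=-1→7; -2=+1→6*
ply 4, X at 6 | -1=-1→5*; -2=-1→4
ply 5, O at 5 | -1=-1→4; -2=+1→3*
ply 6, X at 3 | -1=-1→2*; -2=-1→1
ply 7, O at 2 | -1=-1→1; -2=+1→0*
ply 8: 0 is terminal -1 (X); from 11 depth 11

O winning at [11]: True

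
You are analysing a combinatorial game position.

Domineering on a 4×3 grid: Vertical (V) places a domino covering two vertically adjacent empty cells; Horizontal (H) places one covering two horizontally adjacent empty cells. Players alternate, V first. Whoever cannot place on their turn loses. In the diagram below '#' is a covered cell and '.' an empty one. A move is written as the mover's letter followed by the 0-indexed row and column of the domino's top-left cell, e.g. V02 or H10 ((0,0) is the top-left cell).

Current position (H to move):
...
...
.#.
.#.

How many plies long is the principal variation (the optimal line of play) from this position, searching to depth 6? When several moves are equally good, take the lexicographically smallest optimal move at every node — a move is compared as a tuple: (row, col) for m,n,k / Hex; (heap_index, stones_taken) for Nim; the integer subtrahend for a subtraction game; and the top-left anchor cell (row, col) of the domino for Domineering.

[.../.../.#./.#.] H move#1: H00:-1/##./.../.#./.#.*, H01:-1/.##/.../.#./.#., H10:-1/.../##./.#./.#., H11:-1/.../.##/.#./.#.
[##./.../.#./.#.] V move#2: V02:+1/###/..#/.#./.#.*, V10:+1/##./#../##./.#., V12:+1/##./..#/.##/.#., V20:+1/##./.../##./##., V22:+1/##./.../.##/.##
[###/..#/.#./.#.] H move#3: H10:-1/###/###/.#./.#.*
[###/###/.#./.#.] V move#4: V20:+1/###/###/##./##.*, V22:+1/###/###/.##/.##
[###/###/##./##.] end (terminal -1, H#5); searched .../.../.#./.#. to 6

PV length from [.../.../.#./.#.]: 4 plies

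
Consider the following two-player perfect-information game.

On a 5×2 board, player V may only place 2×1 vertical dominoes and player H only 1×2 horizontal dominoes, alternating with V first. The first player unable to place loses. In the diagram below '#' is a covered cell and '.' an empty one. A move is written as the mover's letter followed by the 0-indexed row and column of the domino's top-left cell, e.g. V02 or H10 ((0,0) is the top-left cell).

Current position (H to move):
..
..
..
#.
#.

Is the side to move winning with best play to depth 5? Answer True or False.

[../../../#./#.] H move#1: H00:-1/##/../../#./#., H10:+1/../##/../#./#.*, H20:-1/../../##/#./#.
[../##/../#./#.] V move#2: V21:-1/../##/.#/##/#.*, V31:-1/../##/../##/##
[../##/.#/##/#.] H move#3: H00:+1/##/##/.#/##/#.*
[##/##/.#/##/#.] end (terminal -1, V#4); searched ../../../#./#. to 5

H winning at [../../../#./#.]: True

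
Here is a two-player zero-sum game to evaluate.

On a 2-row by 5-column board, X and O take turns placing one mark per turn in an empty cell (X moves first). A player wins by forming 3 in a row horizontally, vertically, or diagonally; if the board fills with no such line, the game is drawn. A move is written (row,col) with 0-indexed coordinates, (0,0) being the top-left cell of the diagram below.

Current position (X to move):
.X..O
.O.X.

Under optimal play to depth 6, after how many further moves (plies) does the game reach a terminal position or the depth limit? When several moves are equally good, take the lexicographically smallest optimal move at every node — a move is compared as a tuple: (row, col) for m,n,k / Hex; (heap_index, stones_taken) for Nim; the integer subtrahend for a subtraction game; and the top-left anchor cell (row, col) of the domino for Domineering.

p1 X@[.X..O/.O.X.]: (0,0)[XX..O/.O.X.]+0 (0,2)[.XX.O/.O.X.]+1* (0,3)[.X.XO/.O.X.]+0 (1,0)[.X..O/XO.X.]+0 (1,2)[.X..O/.OXX.]+1 (1,4)[.X..O/.O.XX]+0
p2 O@[.XX.O/.O.X.]: (0,0)[OXX.O/.O.X.]-1* (0,3)[.XXOO/.O.X.]-1 (1,0)[.XX.O/OO.X.]-1 (1,2)[.XX.O/.OOX.]-1 (1,4)[.XX.O/.O.XO]-1
p3 X@[OXX.O/.O.X.]: (0,3)[OXXXO/.O.X.]+1* (1,0)[OXX.O/XO.X.]+0 (1,2)[OXX.O/.OXX.]+1 (1,4)[OXX.O/.O.XX]+1
p4 O@[OXXXO/.O.X.] terminal -1; root [.X..O/.O.X.] d6

PV length from [.X..O/.O.X.]: 3 plies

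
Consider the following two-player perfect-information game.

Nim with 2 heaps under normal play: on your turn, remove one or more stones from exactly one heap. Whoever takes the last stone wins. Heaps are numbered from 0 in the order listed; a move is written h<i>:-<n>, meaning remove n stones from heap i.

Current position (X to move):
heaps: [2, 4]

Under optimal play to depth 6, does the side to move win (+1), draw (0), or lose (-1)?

value((2,4), X) = +1

[(2,4)] X move#1: h0:-1:-1/(1,4), h0:-2:-1/(0,4), h1:-1:-1/(2,3), h1:-2:+1/(2,2)*, h1:-3:-1/(2,1), h1:-4:-1/(2,0)
[(2,2)] O move#2: h0:-1:-1/(1,2)*, h0:-2:-1/(0,2), h1:-1:-1/(2,1), h1:-2:-1/(2,0)
[(1,2)] X move#3: h0:-1:-1/(0,2), h1:-1:+1/(1,1)*, h1:-2:-1/(1,0)
[(1,1)] O move#4: h0:-1:-1/(0,1)*, h1:-1:-1/(1,0)
[(0,1)] X move#5: h1:-1:+1/(0,0)*
[(0,0)] end (terminal -1, O#6); searched (2,4) to 6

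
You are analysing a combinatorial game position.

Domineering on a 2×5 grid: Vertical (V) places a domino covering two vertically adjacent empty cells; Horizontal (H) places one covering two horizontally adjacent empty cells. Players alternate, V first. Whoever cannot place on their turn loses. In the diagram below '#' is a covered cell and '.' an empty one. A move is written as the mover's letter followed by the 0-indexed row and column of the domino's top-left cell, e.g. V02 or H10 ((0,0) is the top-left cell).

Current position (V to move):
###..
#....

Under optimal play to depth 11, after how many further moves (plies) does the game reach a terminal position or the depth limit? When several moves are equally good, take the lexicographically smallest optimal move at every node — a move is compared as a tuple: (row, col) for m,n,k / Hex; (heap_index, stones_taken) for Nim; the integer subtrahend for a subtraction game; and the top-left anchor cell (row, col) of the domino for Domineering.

PV length from [###../#....]: 3 plies

ply 1, V at ###../#.... | V03=+1→####./#..#.*; V04=-1→###.#/#...#
ply 2, H at ####./#..#. | H11=-1→####./####.*
ply 3, V at ####./####. | V04=+1→#####/#####*
ply 4: #####/##### is terminal -1 (H); from ###../#.... depth 11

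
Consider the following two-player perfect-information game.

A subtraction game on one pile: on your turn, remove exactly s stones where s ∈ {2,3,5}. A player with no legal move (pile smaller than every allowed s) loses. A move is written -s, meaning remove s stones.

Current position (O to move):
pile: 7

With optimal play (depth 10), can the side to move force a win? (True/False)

p1 O@[7]: -2[5]-1* -3[4]-1 -5[2]-1
p2 X@[5]: -2[3]-1 -3[2]-1 -5[0]+1*
p3 O@[0] terminal -1; root [7] d10

O winning at [7]: False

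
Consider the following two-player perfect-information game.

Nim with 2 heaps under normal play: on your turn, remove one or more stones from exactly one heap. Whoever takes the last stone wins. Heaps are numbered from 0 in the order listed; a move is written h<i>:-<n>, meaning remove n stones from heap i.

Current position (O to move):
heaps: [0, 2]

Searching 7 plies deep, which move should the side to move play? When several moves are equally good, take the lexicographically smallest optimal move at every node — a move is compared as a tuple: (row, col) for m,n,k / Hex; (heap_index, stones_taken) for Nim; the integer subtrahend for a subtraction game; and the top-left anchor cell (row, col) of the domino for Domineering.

p1 O@[(0,2)]: h1:-1[(0,1)]-1 h1:-2[(0,0)]+1*
p2 X@[(0,0)] terminal -1; root [(0,2)] d7

O's best at [(0,2)]: h1:-2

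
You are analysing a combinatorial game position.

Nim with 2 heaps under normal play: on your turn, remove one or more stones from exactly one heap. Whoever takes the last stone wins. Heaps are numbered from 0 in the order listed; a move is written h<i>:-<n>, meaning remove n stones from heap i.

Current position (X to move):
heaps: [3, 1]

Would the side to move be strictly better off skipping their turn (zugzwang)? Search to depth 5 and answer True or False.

[(3,1)] X move#1: h0:-1:-1/(2,1), h0:-2:+1/(1,1)*, h0:-3:-1/(0,1), h1:-1:-1/(3,0)
[(1,1)] O move#2: h0:-1:-1/(0,1)*, h1:-1:-1/(1,0)
[(0,1)] X move#3: h1:-1:+1/(0,0)*
[(0,0)] end (terminal -1, O#4); searched (3,1) to 5
suppose X passes — search the same position with O to move:
pass> [(3,1)] O move#1: h0:-1:-1/(2,1), h0:-2:+1/(1,1)*, h0:-3:-1/(0,1), h1:-1:-1/(3,0)
pass> [(1,1)] X move#2: h0:-1:-1/(0,1)*, h1:-1:-1/(1,0)
pass> [(0,1)] O move#3: h1:-1:+1/(0,0)*
pass> [(0,0)] end (terminal -1, X#4); searched (3,1) to 5
for X: play +1, pass -1

zugzwang((3,1), X) = False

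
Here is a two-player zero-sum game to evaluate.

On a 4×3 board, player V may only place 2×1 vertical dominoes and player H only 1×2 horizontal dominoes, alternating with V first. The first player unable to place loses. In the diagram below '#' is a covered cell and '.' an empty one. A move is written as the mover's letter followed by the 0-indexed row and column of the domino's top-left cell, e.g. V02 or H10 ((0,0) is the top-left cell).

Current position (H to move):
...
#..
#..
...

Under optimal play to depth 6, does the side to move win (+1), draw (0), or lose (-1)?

ply 1, H at .../#../#../... | H00=-1→##./#../#../...*; H01=-1→.##/#../#../...; H11=-1→.../###/#../...; H21=-1→.../#../###/...; H30=-1→.../#../#../##.; H31=-1→.../#../#../.##
ply 2, V at ##./#../#../... | V02=-1→###/#.#/#../...; V11=+1→##./##./##./...*; V12=+1→##./#.#/#.#/...; V21=+1→##./#../##./.#.; V22=+1→##./#../#.#/..#
ply 3, H at ##./##./##./... | H30=-1→##./##./##./##.*; H31=-1→##./##./##./.##
ply 4, V at ##./##./##./##. | V02=+1→###/###/##./##.*; V12=+1→##./###/###/##.; V22=+1→##./##./###/###
ply 5: ###/###/##./##. is terminal -1 (H); from .../#../#../... depth 6

value(.../#../#../..., H) = -1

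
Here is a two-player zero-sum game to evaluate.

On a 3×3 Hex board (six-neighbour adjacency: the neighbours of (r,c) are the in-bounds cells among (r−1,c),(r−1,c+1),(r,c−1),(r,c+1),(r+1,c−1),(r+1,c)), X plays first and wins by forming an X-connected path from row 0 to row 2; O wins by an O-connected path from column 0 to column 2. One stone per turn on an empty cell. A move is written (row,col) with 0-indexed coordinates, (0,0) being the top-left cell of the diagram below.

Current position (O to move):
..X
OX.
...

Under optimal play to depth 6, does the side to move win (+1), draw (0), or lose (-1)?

value(..X/OX./..., O) = -1

[..X/OX./...] O move#1: (0,0):-1/O.X/OX./...*, (0,1):-1/.OX/OX./..., (1,2):-1/..X/OXO/..., (2,0):-1/..X/OX./O.., (2,1):-1/..X/OX./.O., (2,2):-1/..X/OX./..O
[O.X/OX./...] X move#2: (0,1):+1/OXX/OX./...*, (1,2):+1/O.X/OXX/..., (2,0):+1/O.X/OX./X.., (2,1):+1/O.X/OX./.X., (2,2):+1/O.X/OX./..X
[OXX/OX./...] O move#3: (1,2):-1/OXX/OXO/...*, (2,0):-1/OXX/OX./O.., (2,1):-1/OXX/OX./.O., (2,2):-1/OXX/OX./..O
[OXX/OXO/...] X move#4: (2,0):+1/OXX/OXO/X..*, (2,1):+1/OXX/OXO/.X., (2,2):+1/OXX/OXO/..X
[OXX/OXO/X..] end (terminal -1, O#5); searched ..X/OX./... to 6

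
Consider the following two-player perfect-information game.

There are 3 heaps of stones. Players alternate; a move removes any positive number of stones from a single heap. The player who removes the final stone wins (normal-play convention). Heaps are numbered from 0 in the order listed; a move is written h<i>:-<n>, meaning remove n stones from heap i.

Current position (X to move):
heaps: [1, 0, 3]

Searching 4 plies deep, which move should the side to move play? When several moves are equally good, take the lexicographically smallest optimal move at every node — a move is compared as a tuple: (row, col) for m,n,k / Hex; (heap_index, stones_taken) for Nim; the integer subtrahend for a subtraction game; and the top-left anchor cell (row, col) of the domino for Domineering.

ply 1, X at (1,0,3) | h0:-1=-1→(0,0,3); h2:-1=-1→(1,0,2); h2:-2=+1→(1,0,1)*; h2:-3=-1→(1,0,0)
ply 2, O at (1,0,1) | h0:-1=-1→(0,0,1)*; h2:-1=-1→(1,0,0)
ply 3, X at (0,0,1) | h2:-1=+1→(0,0,0)*
ply 4: (0,0,0) is terminal -1 (O); from (1,0,3) depth 4

X's best at [(1,0,3)]: h2:-2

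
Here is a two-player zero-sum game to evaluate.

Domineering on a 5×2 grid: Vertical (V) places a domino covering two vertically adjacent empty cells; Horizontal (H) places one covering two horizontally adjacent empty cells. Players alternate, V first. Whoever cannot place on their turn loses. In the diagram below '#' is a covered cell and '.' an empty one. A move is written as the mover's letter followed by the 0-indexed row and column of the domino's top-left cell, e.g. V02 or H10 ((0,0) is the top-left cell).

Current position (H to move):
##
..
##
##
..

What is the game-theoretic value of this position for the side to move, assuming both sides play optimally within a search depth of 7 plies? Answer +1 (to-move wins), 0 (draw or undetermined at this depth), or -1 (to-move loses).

[##/../##/##/..] H move#1: H10:+1/##/##/##/##/..*, H40:+1/##/../##/##/##
[##/##/##/##/..] end (terminal -1, V#2); searched ##/../##/##/.. to 7

value(##/../##/##/.., H) = +1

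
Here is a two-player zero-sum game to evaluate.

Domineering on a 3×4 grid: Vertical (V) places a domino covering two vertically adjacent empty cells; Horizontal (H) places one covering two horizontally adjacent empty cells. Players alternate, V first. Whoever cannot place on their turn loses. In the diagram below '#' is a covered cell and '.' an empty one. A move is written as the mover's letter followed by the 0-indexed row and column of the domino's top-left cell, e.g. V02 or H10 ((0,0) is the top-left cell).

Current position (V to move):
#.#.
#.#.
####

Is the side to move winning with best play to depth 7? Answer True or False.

p1 V@[#.#./#.#./####]: V01[###./###./####]+1* V03[#.##/#.##/####]+1
p2 H@[###./###./####] terminal -1; root [#.#./#.#./####] d7

V winning at [#.#./#.#./####]: True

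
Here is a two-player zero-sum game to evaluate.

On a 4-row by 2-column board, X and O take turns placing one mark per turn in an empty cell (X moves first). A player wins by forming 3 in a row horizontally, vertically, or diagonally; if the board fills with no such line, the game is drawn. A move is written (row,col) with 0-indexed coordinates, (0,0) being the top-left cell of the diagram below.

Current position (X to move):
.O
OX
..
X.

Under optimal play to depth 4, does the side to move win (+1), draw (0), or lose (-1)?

p1 X@[.O/OX/../X.]: (0,0)[XO/OX/../X.]+0* (2,0)[.O/OX/X./X.]+0 (2,1)[.O/OX/.X/X.]+0 (3,1)[.O/OX/../XX]+0
p2 O@[XO/OX/../X.]: (2,0)[XO/OX/O./X.]+0* (2,1)[XO/OX/.O/X.]+0 (3,1)[XO/OX/../XO]+0
p3 X@[XO/OX/O./X.]: (2,1)[XO/OX/OX/X.]+0* (3,1)[XO/OX/O./XX]+0
p4 O@[XO/OX/OX/X.]: (3,1)[XO/OX/OX/XO]+0*
p5 X@[XO/OX/OX/XO] terminal +0; root [.O/OX/../X.] d4

value(.O/OX/../X., X) = 0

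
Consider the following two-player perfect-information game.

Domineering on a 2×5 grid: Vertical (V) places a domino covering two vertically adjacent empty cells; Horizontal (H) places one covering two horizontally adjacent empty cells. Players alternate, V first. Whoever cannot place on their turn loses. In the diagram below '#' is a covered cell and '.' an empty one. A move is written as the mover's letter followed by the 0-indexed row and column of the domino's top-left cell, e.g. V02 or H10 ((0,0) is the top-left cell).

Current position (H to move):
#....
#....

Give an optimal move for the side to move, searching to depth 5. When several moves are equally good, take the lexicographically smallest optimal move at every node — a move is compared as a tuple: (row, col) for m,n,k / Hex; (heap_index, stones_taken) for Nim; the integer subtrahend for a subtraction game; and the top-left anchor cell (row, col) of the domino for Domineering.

p1 H@[#..../#....]: H01[###../#....]-1 H02[#.##./#....]+1* H03[#..##/#....]-1 H11[#..../###..]-1 H12[#..../#.##.]+1 H13[#..../#..##]-1
p2 V@[#.##./#....]: V01[####./##...]-1* V04[#.###/#...#]-1
p3 H@[####./##...]: H12[####./####.]-1 H13[####./##.##]+1*
p4 V@[####./##.##] terminal -1; root [#..../#....] d5

H's best at [#..../#....]: H02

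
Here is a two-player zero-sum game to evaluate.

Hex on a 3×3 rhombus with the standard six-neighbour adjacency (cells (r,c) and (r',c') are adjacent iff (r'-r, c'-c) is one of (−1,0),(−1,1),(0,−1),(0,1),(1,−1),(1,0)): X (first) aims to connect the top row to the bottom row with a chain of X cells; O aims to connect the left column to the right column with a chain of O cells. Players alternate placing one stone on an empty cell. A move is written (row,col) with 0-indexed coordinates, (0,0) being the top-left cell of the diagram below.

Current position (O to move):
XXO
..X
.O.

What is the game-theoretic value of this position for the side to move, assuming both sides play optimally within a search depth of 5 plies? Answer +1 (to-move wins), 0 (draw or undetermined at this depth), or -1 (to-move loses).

value(XXO/..X/.O., O) = +1

[XXO/..X/.O.] O move#1: (1,0):-1/XXO/O.X/.O., (1,1):+1/XXO/.OX/.O.*, (2,0):+1/XXO/..X/OO., (2,2):-1/XXO/..X/.OO
[XXO/.OX/.O.] X move#2: (1,0):-1/XXO/XOX/.O.*, (2,0):-1/XXO/.OX/XO., (2,2):-1/XXO/.OX/.OX
[XXO/XOX/.O.] O move#3: (2,0):+1/XXO/XOX/OO.*, (2,2):-1/XXO/XOX/.OO
[XXO/XOX/OO.] end (terminal -1, X#4); searched XXO/..X/.O. to 5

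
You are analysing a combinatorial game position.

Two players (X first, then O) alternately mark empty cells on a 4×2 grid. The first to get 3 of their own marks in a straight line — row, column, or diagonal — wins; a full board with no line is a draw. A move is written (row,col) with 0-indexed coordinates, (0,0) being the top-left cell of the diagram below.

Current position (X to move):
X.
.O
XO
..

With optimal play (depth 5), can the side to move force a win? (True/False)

X winning at [X./.O/XO/..]: True

ply 1, X at X./.O/XO/.. | (0,1)=-1→XX/.O/XO/..; (1,0)=+1→X./XO/XO/..*; (3,0)=-1→X./.O/XO/X.; (3,1)=-1→X./.O/XO/.X
ply 2: X./XO/XO/.. is terminal -1 (O); from X./.O/XO/.. depth 5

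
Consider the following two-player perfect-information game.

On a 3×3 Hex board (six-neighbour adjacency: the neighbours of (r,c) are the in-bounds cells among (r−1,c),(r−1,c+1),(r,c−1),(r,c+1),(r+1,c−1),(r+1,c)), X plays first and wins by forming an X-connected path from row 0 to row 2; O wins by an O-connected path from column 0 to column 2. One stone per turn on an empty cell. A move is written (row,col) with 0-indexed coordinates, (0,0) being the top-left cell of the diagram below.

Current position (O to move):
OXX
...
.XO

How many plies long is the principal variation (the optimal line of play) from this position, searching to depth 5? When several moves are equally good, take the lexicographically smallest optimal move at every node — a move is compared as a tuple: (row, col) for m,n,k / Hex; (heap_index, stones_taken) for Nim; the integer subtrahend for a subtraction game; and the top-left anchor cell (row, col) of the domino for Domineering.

PV length from [OXX/.../.XO]: 2 plies

p1 O@[OXX/.../.XO]: (1,0)[OXX/O../.XO]-1* (1,1)[OXX/.O./.XO]-1 (1,2)[OXX/..O/.XO]-1 (2,0)[OXX/.../OXO]-1
p2 X@[OXX/O../.XO]: (1,1)[OXX/OX./.XO]+1* (1,2)[OXX/O.X/.XO]+1 (2,0)[OXX/O../XXO]+1
p3 O@[OXX/OX./.XO] terminal -1; root [OXX/.../.XO] d5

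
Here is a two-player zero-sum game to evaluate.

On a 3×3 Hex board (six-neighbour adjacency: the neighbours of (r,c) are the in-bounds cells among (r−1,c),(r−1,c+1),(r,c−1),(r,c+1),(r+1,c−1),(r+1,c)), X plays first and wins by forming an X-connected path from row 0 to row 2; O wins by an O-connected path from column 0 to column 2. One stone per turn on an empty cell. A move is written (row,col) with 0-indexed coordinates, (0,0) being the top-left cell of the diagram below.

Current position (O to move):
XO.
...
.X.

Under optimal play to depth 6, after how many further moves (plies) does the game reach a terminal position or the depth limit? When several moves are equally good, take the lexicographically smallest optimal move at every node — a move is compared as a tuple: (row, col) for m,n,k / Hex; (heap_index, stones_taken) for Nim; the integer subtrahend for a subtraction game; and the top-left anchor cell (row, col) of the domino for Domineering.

p1 O@[XO./.../.X.]: (0,2)[XOO/.../.X.]-1 (1,0)[XO./O../.X.]-1 (1,1)[XO./.O./.X.]+1* (1,2)[XO./..O/.X.]-1 (2,0)[XO./.../OX.]-1 (2,2)[XO./.../.XO]-1
p2 X@[XO./.O./.X.]: (0,2)[XOX/.O./.X.]-1* (1,0)[XO./XO./.X.]-1 (1,2)[XO./.OX/.X.]-1 (2,0)[XO./.O./XX.]-1 (2,2)[XO./.O./.XX]-1
p3 O@[XOX/.O./.X.]: (1,0)[XOX/OO./.X.]-1 (1,2)[XOX/.OO/.X.]+1* (2,0)[XOX/.O./OX.]-1 (2,2)[XOX/.O./.XO]-1
p4 X@[XOX/.OO/.X.]: (1,0)[XOX/XOO/.X.]-1* (2,0)[XOX/.OO/XX.]-1 (2,2)[XOX/.OO/.XX]-1
p5 O@[XOX/XOO/.X.]: (2,0)[XOX/XOO/OX.]+1* (2,2)[XOX/XOO/.XO]-1
p6 X@[XOX/XOO/OX.] terminal -1; root [XO./.../.X.] d6

PV length from [XO./.../.X.]: 5 plies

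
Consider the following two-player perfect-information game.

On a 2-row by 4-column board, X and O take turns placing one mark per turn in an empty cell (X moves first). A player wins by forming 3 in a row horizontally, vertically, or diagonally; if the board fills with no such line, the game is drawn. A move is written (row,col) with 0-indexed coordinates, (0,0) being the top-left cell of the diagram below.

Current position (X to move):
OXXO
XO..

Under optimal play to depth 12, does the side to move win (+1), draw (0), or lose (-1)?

value(OXXO/XO.., X) = 0

ply 1, X at OXXO/XO.. | (1,2)=+0→OXXO/XOX.*; (1,3)=+0→OXXO/XO.X
ply 2, O at OXXO/XOX. | (1,3)=+0→OXXO/XOXO*
ply 3: OXXO/XOXO is terminal +0 (X); from OXXO/XO.. depth 12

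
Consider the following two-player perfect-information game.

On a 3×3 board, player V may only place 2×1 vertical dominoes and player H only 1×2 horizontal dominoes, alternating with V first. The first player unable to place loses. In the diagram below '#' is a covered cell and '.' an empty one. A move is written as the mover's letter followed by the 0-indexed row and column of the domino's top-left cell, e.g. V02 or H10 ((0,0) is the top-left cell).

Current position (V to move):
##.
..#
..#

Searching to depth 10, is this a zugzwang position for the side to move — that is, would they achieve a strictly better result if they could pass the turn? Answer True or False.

[##./..#/..#] V move#1: V10:+1/##./#.#/#.#*, V11:+1/##./.##/.##
[##./#.#/#.#] end (terminal -1, H#2); searched ##./..#/..# to 10
if V skipped the turn, H would face:
~ [##./..#/..#] H move#1: H10:+1/##./###/..#*, H20:+1/##./..#/###
~ [##./###/..#] end (terminal -1, V#2); searched ##./..#/..# to 10
compare (V): move=+1 vs pass=-1

zugzwang(##./..#/..#, V) = False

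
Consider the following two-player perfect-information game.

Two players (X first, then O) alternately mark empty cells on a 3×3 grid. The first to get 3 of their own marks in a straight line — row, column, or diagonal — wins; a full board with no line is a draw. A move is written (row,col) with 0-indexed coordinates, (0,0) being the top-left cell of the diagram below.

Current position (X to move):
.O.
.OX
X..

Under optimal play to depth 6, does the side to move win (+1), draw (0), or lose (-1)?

[.O./.OX/X..] X move#1: (0,0):-1/XO./.OX/X.., (0,2):-1/.OX/.OX/X.., (1,0):-1/.O./XOX/X.., (2,1):+0/.O./.OX/XX.*, (2,2):-1/.O./.OX/X.X
[.O./.OX/XX.] O move#2: (0,0):-1/OO./.OX/XX., (0,2):-1/.OO/.OX/XX., (1,0):-1/.O./OOX/XX., (2,2):+0/.O./.OX/XXO*
[.O./.OX/XXO] X move#3: (0,0):+0/XO./.OX/XXO*, (0,2):-1/.OX/.OX/XXO, (1,0):-1/.O./XOX/XXO
[XO./.OX/XXO] O move#4: (0,2):-1/XOO/.OX/XXO, (1,0):+0/XO./OOX/XXO*
[XO./OOX/XXO] X move#5: (0,2):+0/XOX/OOX/XXO*
[XOX/OOX/XXO] end (terminal +0, O#6); searched .O./.OX/X.. to 6

value(.O./.OX/X.., X) = 0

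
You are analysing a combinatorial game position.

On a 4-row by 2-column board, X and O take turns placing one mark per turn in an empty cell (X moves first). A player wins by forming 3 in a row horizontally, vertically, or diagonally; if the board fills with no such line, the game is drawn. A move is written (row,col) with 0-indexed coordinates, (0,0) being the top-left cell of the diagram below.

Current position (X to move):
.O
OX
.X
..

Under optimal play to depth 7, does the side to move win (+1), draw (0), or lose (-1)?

value(.O/OX/.X/.., X) = +1

ply 1, X at .O/OX/.X/.. | (0,0)=+0→XO/OX/.X/..; (2,0)=+0→.O/OX/XX/..; (3,0)=+0→.O/OX/.X/X.; (3,1)=+1→.O/OX/.X/.X*
ply 2: .O/OX/.X/.X is terminal -1 (O); from .O/OX/.X/.. depth 7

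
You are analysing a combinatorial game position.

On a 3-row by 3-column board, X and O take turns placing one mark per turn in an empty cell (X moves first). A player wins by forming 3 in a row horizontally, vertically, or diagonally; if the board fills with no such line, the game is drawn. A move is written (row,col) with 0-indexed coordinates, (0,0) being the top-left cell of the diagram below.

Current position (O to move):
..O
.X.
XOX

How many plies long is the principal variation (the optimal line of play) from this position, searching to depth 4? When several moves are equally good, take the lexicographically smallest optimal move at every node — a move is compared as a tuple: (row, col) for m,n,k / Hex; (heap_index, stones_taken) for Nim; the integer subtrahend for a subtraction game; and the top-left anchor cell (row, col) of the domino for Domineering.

PV length from [..O/.X./XOX]: 4 plies

ply 1, O at ..O/.X./XOX | (0,0)=+0→O.O/.X./XOX*; (0,1)=-1→.OO/.X./XOX; (1,0)=-1→..O/OX./XOX; (1,2)=-1→..O/.XO/XOX
ply 2, X at O.O/.X./XOX | (0,1)=+0→OXO/.X./XOX*; (1,0)=-1→O.O/XX./XOX; (1,2)=-1→O.O/.XX/XOX
ply 3, O at OXO/.X./XOX | (1,0)=+0→OXO/OX./XOX*; (1,2)=+0→OXO/.XO/XOX
ply 4, X at OXO/OX./XOX | (1,2)=+0→OXO/OXX/XOX*
ply 5: OXO/OXX/XOX is terminal +0 (O); from ..O/.X./XOX depth 4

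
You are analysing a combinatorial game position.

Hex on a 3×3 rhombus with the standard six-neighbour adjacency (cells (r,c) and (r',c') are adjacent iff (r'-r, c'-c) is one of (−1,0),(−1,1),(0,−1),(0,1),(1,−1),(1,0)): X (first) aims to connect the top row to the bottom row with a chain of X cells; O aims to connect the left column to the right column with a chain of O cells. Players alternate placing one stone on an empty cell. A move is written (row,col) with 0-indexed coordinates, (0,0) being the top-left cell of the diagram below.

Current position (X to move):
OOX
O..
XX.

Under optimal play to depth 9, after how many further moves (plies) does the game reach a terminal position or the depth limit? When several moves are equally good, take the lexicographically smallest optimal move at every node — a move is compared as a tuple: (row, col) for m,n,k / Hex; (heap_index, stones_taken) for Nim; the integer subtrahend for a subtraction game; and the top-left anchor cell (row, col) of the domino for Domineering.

PV length from [OOX/O../XX.]: 1 ply

ply 1, X at OOX/O../XX. | (1,1)=+1→OOX/OX./XX.*; (1,2)=+1→OOX/O.X/XX.; (2,2)=+1→OOX/O../XXX
ply 2: OOX/OX./XX. is terminal -1 (O); from OOX/O../XX. depth 9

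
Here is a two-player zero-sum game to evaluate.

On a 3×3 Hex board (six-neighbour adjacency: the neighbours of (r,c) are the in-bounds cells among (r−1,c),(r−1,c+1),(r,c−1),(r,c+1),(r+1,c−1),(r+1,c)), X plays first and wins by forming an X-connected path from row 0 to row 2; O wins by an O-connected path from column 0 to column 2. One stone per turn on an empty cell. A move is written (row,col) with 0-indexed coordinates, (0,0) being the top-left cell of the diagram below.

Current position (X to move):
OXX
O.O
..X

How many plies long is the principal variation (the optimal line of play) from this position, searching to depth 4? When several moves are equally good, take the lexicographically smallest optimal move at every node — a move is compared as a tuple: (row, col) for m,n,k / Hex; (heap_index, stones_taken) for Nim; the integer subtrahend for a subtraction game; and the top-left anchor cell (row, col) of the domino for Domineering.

ply 1, X at OXX/O.O/..X | (1,1)=+1→OXX/OXO/..X*; (2,0)=-1→OXX/O.O/X.X; (2,1)=-1→OXX/O.O/.XX
ply 2, O at OXX/OXO/..X | (2,0)=-1→OXX/OXO/O.X*; (2,1)=-1→OXX/OXO/.OX
ply 3, X at OXX/OXO/O.X | (2,1)=+1→OXX/OXO/OXX*
ply 4: OXX/OXO/OXX is terminal -1 (O); from OXX/O.O/..X depth 4

PV length from [OXX/O.O/..X]: 3 plies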